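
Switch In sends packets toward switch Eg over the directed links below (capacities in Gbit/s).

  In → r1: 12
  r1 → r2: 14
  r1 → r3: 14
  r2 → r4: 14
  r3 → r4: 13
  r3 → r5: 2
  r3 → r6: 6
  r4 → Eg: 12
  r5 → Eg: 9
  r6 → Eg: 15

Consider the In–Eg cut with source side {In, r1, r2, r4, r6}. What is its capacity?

Edges leaving {In, r1, r2, r4, r6}: r1→r3 (14), r4→Eg (12), r6→Eg (15).
Cut capacity = 14 + 12 + 15 = 41.

41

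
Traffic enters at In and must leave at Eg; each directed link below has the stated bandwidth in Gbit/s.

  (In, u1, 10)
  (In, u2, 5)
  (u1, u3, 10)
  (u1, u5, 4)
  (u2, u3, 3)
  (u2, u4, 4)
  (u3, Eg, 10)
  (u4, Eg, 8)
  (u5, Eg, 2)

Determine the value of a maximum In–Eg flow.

15

Augment In→u1→u3→Eg: bottleneck 10, flow now 10.
Augment In→u2→u4→Eg: bottleneck 4, flow now 14.
Augment In→u2→u3→u1→u5→Eg: bottleneck 1, flow now 15. (uses reverse residual edge)
No augmenting path remains; maximum flow = 15.
In the residual graph, reachable from In: {In}.
Min-cut edges: In→u1 (10), In→u2 (5); capacity 10 + 5 = 15.
This cut is saturated, so no flow can exceed 15.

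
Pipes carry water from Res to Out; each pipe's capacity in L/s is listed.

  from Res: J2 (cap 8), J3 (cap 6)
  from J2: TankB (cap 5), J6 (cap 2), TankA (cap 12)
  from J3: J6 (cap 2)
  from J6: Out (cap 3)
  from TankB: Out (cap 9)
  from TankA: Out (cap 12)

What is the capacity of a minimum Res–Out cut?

Augment Res→J2→J6→Out: bottleneck 2, flow now 2.
Augment Res→J2→TankB→Out: bottleneck 5, flow now 7.
Augment Res→J2→TankA→Out: bottleneck 1, flow now 8.
Augment Res→J3→J6→Out: bottleneck 1, flow now 9.
Augment Res→J3→J6→J2→TankA→Out: bottleneck 1, flow now 10. (uses reverse residual edge)
No augmenting path remains; maximum flow = 10.
By max-flow min-cut, the minimum cut capacity equals the max flow.
In the residual graph, reachable from Res: {Res, J3}.
Min-cut edges: Res→J2 (8), J3→J6 (2); capacity 8 + 2 = 10.

10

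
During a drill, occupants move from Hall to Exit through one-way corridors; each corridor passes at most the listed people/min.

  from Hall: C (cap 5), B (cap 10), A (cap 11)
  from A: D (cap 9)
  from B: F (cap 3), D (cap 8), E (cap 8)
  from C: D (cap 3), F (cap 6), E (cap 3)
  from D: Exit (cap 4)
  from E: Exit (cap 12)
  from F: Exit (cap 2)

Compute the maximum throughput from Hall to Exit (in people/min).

17

Augment Hall→A→D→Exit: bottleneck 4, flow now 4.
Augment Hall→B→E→Exit: bottleneck 8, flow now 12.
Augment Hall→B→F→Exit: bottleneck 2, flow now 14.
Augment Hall→C→E→Exit: bottleneck 3, flow now 17.
No augmenting path remains; maximum flow = 17.
In the residual graph, reachable from Hall: {Hall, A, B, C, D, F}.
Min-cut edges: B→E (8), C→E (3), D→Exit (4), F→Exit (2); capacity 8 + 3 + 4 + 2 = 17.
This cut is saturated, so no flow can exceed 17.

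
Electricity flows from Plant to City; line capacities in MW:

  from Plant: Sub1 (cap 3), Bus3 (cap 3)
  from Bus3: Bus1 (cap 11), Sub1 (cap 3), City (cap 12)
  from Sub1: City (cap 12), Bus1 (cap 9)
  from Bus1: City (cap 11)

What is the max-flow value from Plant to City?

6

Augment Plant→Bus3→City: bottleneck 3, flow now 3.
Augment Plant→Sub1→City: bottleneck 3, flow now 6.
No augmenting path remains; maximum flow = 6.
In the residual graph, reachable from Plant: {Plant}.
Min-cut edges: Plant→Bus3 (3), Plant→Sub1 (3); capacity 3 + 3 = 6.
This cut is saturated, so no flow can exceed 6.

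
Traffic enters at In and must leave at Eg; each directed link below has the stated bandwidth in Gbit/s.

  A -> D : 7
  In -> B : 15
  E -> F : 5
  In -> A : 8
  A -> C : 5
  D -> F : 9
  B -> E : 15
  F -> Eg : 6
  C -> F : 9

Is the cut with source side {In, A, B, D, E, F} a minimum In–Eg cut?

Given cut capacity: 5 + 6 = 11.
Augment In→A→C→F→Eg: bottleneck 5, flow now 5.
Augment In→A→D→F→Eg: bottleneck 1, flow now 6.
No augmenting path remains; maximum flow = 6.
In the residual graph, reachable from In: {In, A, B, C, D, E, F}.
Min-cut edges: F→Eg (6); capacity 6 = 6.
Cut capacity 11 exceeds the max flow 6, so it is not minimum.

No — its capacity is 11, but the minimum cut has capacity 6.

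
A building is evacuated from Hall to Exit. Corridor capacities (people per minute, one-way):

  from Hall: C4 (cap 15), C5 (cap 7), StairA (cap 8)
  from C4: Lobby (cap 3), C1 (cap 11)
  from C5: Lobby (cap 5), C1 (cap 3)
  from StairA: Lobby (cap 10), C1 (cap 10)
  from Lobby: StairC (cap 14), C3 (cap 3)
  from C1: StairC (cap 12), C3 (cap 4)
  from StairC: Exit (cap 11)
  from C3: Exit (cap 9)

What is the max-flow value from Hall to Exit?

18

Augment Hall→C4→Lobby→StairC→Exit: bottleneck 3, flow now 3.
Augment Hall→C4→C1→StairC→Exit: bottleneck 8, flow now 11.
Augment Hall→C4→C1→C3→Exit: bottleneck 3, flow now 14.
Augment Hall→C5→Lobby→C3→Exit: bottleneck 3, flow now 17.
Augment Hall→C5→C1→C3→Exit: bottleneck 1, flow now 18.
No augmenting path remains; maximum flow = 18.
In the residual graph, reachable from Hall: {Hall, C4, C5, StairA, Lobby, C1, StairC}.
Min-cut edges: Lobby→C3 (3), C1→C3 (4), StairC→Exit (11); capacity 3 + 4 + 11 = 18.
This cut is saturated, so no flow can exceed 18.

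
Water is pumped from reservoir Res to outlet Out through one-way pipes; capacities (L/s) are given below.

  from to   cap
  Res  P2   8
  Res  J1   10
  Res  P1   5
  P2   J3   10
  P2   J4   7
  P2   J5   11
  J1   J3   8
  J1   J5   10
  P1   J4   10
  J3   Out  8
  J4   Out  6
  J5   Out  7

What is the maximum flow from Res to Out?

21

Augment Res→P2→J3→Out: bottleneck 8, flow now 8.
Augment Res→J1→J5→Out: bottleneck 7, flow now 15.
Augment Res→P1→J4→Out: bottleneck 5, flow now 20.
Augment Res→J1→J3→P2→J4→Out: bottleneck 1, flow now 21. (uses reverse residual edge)
No augmenting path remains; maximum flow = 21.
In the residual graph, reachable from Res: {Res, P2, J1, P1, J3, J4, J5}.
Min-cut edges: J3→Out (8), J4→Out (6), J5→Out (7); capacity 8 + 6 + 7 = 21.
This cut is saturated, so no flow can exceed 21.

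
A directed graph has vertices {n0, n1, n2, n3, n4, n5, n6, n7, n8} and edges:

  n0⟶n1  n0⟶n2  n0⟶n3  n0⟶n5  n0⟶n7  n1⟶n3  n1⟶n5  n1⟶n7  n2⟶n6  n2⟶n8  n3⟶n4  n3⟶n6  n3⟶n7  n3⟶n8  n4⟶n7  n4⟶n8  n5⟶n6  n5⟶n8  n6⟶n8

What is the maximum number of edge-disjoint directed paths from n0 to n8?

4

Assign every edge capacity 1; by Menger, the answer equals the max flow.
Path n0→n2→n8 (+1); total 1.
Path n0→n3→n8 (+1); total 2.
Path n0→n5→n8 (+1); total 3.
Path n0→n1→n3→n4→n8 (+1); total 4.
No residual n0→n8 path; max flow = 4.
Certifying cut of size 4: {n0→n1, n0→n2, n0→n3, n0→n5}.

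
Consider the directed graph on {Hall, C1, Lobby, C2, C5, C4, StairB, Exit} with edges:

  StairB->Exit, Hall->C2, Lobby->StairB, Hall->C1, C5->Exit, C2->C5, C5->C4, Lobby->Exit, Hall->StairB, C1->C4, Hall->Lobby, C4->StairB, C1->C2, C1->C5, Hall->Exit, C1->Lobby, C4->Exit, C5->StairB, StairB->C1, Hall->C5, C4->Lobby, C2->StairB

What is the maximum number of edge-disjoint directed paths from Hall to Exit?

5

Assign every edge capacity 1; by Menger, the answer equals the max flow.
Path Hall→Exit (+1); total 1.
Path Hall→Lobby→Exit (+1); total 2.
Path Hall→C5→Exit (+1); total 3.
Path Hall→StairB→Exit (+1); total 4.
Path Hall→C1→C4→Exit (+1); total 5.
No residual Hall→Exit path; max flow = 5.
Certifying cut of size 5: {C4→Exit, C5→Exit, Hall→Exit, Lobby→Exit, StairB→Exit}.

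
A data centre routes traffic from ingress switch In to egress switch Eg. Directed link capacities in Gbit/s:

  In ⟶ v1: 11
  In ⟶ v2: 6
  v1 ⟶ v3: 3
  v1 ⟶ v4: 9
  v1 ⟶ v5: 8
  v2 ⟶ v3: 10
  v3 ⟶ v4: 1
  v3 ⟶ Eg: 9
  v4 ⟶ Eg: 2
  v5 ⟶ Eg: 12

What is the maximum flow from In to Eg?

Augment In→v1→v3→Eg: bottleneck 3, flow now 3.
Augment In→v1→v4→Eg: bottleneck 2, flow now 5.
Augment In→v1→v5→Eg: bottleneck 6, flow now 11.
Augment In→v2→v3→Eg: bottleneck 6, flow now 17.
No augmenting path remains; maximum flow = 17.
In the residual graph, reachable from In: {In}.
Min-cut edges: In→v1 (11), In→v2 (6); capacity 11 + 6 = 17.
This cut is saturated, so no flow can exceed 17.

17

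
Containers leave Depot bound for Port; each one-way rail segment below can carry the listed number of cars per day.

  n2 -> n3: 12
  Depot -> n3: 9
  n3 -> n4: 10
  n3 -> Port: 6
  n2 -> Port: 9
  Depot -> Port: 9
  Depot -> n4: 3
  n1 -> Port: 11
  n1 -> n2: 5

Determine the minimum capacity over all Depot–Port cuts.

Augment Depot→Port: bottleneck 9, flow now 9.
Augment Depot→n3→Port: bottleneck 6, flow now 15.
No augmenting path remains; maximum flow = 15.
By max-flow min-cut, the minimum cut capacity equals the max flow.
In the residual graph, reachable from Depot: {Depot, n3, n4}.
Min-cut edges: Depot→Port (9), n3→Port (6); capacity 9 + 6 = 15.

15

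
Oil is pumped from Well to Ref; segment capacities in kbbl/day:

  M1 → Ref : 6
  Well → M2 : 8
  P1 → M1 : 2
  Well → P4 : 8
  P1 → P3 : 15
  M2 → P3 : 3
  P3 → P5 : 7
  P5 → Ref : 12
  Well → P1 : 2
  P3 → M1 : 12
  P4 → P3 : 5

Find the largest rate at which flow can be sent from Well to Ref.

10

Augment Well→P1→M1→Ref: bottleneck 2, flow now 2.
Augment Well→M2→P3→P5→Ref: bottleneck 3, flow now 5.
Augment Well→P4→P3→P5→Ref: bottleneck 4, flow now 9.
Augment Well→P4→P3→M1→Ref: bottleneck 1, flow now 10.
No augmenting path remains; maximum flow = 10.
In the residual graph, reachable from Well: {Well, M2, P4}.
Min-cut edges: Well→P1 (2), M2→P3 (3), P4→P3 (5); capacity 2 + 3 + 5 = 10.
This cut is saturated, so no flow can exceed 10.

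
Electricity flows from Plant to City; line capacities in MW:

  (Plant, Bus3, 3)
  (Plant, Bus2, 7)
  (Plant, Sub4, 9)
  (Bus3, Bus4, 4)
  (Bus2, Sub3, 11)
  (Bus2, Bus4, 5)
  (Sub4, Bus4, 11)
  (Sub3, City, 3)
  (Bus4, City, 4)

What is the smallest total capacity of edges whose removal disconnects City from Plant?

Augment Plant→Bus3→Bus4→City: bottleneck 3, flow now 3.
Augment Plant→Bus2→Sub3→City: bottleneck 3, flow now 6.
Augment Plant→Bus2→Bus4→City: bottleneck 1, flow now 7.
No augmenting path remains; maximum flow = 7.
By max-flow min-cut, the minimum cut capacity equals the max flow.
In the residual graph, reachable from Plant: {Plant, Bus3, Bus2, Sub4, Sub3, Bus4}.
Min-cut edges: Sub3→City (3), Bus4→City (4); capacity 3 + 4 = 7.

7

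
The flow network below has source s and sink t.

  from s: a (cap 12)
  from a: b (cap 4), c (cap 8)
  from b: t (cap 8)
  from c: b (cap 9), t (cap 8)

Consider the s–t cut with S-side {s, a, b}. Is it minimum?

Given cut capacity: 8 + 8 = 16.
Augment s→a→b→t: bottleneck 4, flow now 4.
Augment s→a→c→t: bottleneck 8, flow now 12.
No augmenting path remains; maximum flow = 12.
In the residual graph, reachable from s: {s}.
Min-cut edges: s→a (12); capacity 12 = 12.
Cut capacity 16 exceeds the max flow 12, so it is not minimum.

No — its capacity is 16, but the minimum cut has capacity 12.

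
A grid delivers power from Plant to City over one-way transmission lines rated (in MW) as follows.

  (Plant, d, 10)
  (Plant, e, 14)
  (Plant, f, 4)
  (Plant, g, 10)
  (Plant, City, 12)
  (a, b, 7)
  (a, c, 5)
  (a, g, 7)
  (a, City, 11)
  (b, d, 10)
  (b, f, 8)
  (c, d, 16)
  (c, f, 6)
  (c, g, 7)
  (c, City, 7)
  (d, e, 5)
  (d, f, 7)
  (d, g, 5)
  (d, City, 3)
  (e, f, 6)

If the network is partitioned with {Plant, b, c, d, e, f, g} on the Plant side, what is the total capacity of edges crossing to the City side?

Edges leaving {Plant, b, c, d, e, f, g}: Plant→City (12), c→City (7), d→City (3).
Cut capacity = 12 + 7 + 3 = 22.

22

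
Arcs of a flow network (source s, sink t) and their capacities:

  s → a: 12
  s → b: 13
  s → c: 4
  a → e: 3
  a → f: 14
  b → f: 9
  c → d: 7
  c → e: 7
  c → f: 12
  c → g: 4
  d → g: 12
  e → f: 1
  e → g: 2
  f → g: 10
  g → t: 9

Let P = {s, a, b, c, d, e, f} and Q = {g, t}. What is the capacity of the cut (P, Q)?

Edges leaving {s, a, b, c, d, e, f}: c→g (4), d→g (12), e→g (2), f→g (10).
Cut capacity = 4 + 12 + 2 + 10 = 28.

28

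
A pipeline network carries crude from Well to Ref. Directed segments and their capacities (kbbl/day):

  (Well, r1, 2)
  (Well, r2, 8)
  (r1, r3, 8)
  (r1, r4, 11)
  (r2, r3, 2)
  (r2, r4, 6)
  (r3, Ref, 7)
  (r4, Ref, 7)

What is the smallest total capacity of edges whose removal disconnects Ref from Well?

Augment Well→r1→r3→Ref: bottleneck 2, flow now 2.
Augment Well→r2→r3→Ref: bottleneck 2, flow now 4.
Augment Well→r2→r4→Ref: bottleneck 6, flow now 10.
No augmenting path remains; maximum flow = 10.
By max-flow min-cut, the minimum cut capacity equals the max flow.
In the residual graph, reachable from Well: {Well}.
Min-cut edges: Well→r1 (2), Well→r2 (8); capacity 2 + 8 = 10.

10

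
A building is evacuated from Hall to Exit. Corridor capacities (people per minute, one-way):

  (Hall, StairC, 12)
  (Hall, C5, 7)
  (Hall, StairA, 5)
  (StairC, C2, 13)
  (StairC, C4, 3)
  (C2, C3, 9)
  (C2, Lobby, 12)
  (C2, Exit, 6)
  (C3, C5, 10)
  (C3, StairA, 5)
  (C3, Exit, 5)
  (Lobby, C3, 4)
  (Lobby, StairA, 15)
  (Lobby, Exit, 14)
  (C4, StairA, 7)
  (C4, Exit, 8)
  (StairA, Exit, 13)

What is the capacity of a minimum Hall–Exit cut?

17

Augment Hall→StairA→Exit: bottleneck 5, flow now 5.
Augment Hall→StairC→C2→Exit: bottleneck 6, flow now 11.
Augment Hall→StairC→C4→Exit: bottleneck 3, flow now 14.
Augment Hall→StairC→C2→C3→Exit: bottleneck 3, flow now 17.
No augmenting path remains; maximum flow = 17.
By max-flow min-cut, the minimum cut capacity equals the max flow.
In the residual graph, reachable from Hall: {Hall, C5}.
Min-cut edges: Hall→StairC (12), Hall→StairA (5); capacity 12 + 5 = 17.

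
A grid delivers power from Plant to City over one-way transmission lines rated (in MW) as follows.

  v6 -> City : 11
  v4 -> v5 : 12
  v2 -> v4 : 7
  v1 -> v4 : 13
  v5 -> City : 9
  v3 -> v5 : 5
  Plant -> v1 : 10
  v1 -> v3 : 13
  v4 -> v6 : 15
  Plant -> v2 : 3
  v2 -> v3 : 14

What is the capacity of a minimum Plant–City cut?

13

Augment Plant→v1→v3→v5→City: bottleneck 5, flow now 5.
Augment Plant→v1→v4→v5→City: bottleneck 4, flow now 9.
Augment Plant→v1→v4→v6→City: bottleneck 1, flow now 10.
Augment Plant→v2→v4→v6→City: bottleneck 3, flow now 13.
No augmenting path remains; maximum flow = 13.
By max-flow min-cut, the minimum cut capacity equals the max flow.
In the residual graph, reachable from Plant: {Plant}.
Min-cut edges: Plant→v1 (10), Plant→v2 (3); capacity 10 + 3 = 13.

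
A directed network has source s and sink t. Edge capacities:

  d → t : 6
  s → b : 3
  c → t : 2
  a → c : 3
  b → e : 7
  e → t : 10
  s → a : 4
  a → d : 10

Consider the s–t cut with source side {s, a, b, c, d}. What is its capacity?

15

Edges leaving {s, a, b, c, d}: b→e (7), c→t (2), d→t (6).
Cut capacity = 7 + 2 + 6 = 15.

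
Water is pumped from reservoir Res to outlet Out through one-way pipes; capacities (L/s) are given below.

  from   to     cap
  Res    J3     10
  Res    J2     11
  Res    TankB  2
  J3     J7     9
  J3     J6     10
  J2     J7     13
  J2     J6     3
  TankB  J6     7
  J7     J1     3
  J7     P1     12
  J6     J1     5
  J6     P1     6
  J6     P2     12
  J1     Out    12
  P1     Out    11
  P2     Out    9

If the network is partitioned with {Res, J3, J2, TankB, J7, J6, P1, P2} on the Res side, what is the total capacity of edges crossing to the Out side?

Edges leaving {Res, J3, J2, TankB, J7, J6, P1, P2}: J7→J1 (3), J6→J1 (5), P1→Out (11), P2→Out (9).
Cut capacity = 3 + 5 + 11 + 9 = 28.

28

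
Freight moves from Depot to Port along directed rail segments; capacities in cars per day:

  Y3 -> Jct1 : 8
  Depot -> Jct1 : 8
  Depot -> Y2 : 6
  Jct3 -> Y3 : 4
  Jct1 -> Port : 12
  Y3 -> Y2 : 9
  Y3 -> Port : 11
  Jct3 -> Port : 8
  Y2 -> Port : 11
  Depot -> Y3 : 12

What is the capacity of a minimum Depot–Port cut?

Augment Depot→Y3→Port: bottleneck 11, flow now 11.
Augment Depot→Y2→Port: bottleneck 6, flow now 17.
Augment Depot→Jct1→Port: bottleneck 8, flow now 25.
Augment Depot→Y3→Y2→Port: bottleneck 1, flow now 26.
No augmenting path remains; maximum flow = 26.
By max-flow min-cut, the minimum cut capacity equals the max flow.
In the residual graph, reachable from Depot: {Depot}.
Min-cut edges: Depot→Y3 (12), Depot→Y2 (6), Depot→Jct1 (8); capacity 12 + 6 + 8 = 26.

26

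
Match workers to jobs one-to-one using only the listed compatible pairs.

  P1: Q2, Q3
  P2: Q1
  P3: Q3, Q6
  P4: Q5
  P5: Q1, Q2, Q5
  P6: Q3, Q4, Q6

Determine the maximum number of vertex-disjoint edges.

Unit-capacity flow: source→left, listed edges, right→sink; max matching = max flow.
Augmenting path P1→Q2 (+1); matched 1.
Augmenting path P2→Q1 (+1); matched 2.
Augmenting path P3→Q3 (+1); matched 3.
Augmenting path P4→Q5 (+1); matched 4.
Augmenting path P6→Q4 (+1); matched 5.
Augmenting path P5→Q2→P1→Q3→P3→Q6 (+1); matched 6.
No augmenting path remains; maximum matching = 6.
König certificate: {P1, P2, P3, P4, P5, P6} is a vertex cover of size 6 (every listed pair touches it), so no matching can be larger.

6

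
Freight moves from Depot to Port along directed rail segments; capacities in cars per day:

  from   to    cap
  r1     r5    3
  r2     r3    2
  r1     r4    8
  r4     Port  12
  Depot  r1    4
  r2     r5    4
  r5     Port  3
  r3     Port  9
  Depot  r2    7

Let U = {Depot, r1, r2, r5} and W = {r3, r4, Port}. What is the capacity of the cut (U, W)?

Edges leaving {Depot, r1, r2, r5}: r1→r4 (8), r2→r3 (2), r5→Port (3).
Cut capacity = 8 + 2 + 3 = 13.

13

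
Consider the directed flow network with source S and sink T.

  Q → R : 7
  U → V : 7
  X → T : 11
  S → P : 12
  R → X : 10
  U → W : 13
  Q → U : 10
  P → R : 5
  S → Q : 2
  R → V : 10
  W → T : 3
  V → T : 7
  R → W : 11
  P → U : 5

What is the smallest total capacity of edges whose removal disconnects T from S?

Augment S→P→R→V→T: bottleneck 5, flow now 5.
Augment S→P→U→V→T: bottleneck 2, flow now 7.
Augment S→P→U→W→T: bottleneck 3, flow now 10.
Augment S→Q→R→X→T: bottleneck 2, flow now 12.
No augmenting path remains; maximum flow = 12.
By max-flow min-cut, the minimum cut capacity equals the max flow.
In the residual graph, reachable from S: {S, P}.
Min-cut edges: S→Q (2), P→R (5), P→U (5); capacity 2 + 5 + 5 = 12.

12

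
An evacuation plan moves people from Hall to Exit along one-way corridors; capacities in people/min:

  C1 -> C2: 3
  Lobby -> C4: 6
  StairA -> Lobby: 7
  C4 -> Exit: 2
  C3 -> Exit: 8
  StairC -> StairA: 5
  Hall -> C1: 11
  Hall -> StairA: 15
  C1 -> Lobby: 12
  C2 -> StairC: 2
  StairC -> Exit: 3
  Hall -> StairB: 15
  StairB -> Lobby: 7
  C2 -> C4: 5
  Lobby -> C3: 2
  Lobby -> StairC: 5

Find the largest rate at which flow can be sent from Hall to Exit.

Augment Hall→C1→C2→StairC→Exit: bottleneck 2, flow now 2.
Augment Hall→C1→C2→C4→Exit: bottleneck 1, flow now 3.
Augment Hall→C1→Lobby→C3→Exit: bottleneck 2, flow now 5.
Augment Hall→C1→Lobby→StairC→Exit: bottleneck 1, flow now 6.
Augment Hall→C1→Lobby→C4→Exit: bottleneck 1, flow now 7.
No augmenting path remains; maximum flow = 7.
In the residual graph, reachable from Hall: {Hall, C1, StairA, StairB, C2, Lobby, StairC, C4}.
Min-cut edges: Lobby→C3 (2), StairC→Exit (3), C4→Exit (2); capacity 2 + 3 + 2 = 7.
This cut is saturated, so no flow can exceed 7.

7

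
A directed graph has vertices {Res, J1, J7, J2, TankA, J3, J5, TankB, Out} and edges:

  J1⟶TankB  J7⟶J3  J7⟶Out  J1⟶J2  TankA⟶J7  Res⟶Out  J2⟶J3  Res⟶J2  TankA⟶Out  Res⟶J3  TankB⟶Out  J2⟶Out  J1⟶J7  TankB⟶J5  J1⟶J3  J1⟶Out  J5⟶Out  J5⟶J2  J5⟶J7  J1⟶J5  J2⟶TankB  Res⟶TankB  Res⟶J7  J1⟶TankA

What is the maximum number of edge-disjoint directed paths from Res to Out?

4

Assign every edge capacity 1; by Menger, the answer equals the max flow.
Path Res→Out (+1); total 1.
Path Res→J7→Out (+1); total 2.
Path Res→J2→Out (+1); total 3.
Path Res→TankB→Out (+1); total 4.
No residual Res→Out path; max flow = 4.
Certifying cut of size 4: {Res→J2, Res→J7, Res→Out, Res→TankB}.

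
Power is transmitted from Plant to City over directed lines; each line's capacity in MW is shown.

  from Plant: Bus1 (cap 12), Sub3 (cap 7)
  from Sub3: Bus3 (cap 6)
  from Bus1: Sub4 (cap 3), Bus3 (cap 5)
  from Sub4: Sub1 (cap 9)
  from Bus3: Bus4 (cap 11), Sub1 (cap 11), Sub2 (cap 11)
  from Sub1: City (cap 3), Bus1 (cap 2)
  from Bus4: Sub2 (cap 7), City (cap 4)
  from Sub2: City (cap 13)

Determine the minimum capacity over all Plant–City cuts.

Augment Plant→Sub3→Bus3→Sub1→City: bottleneck 3, flow now 3.
Augment Plant→Sub3→Bus3→Bus4→City: bottleneck 3, flow now 6.
Augment Plant→Bus1→Bus3→Bus4→City: bottleneck 1, flow now 7.
Augment Plant→Bus1→Bus3→Sub2→City: bottleneck 4, flow now 11.
Augment Plant→Bus1→Sub4→Sub1→Bus3→Sub2→City: bottleneck 3, flow now 14. (uses reverse residual edge)
No augmenting path remains; maximum flow = 14.
By max-flow min-cut, the minimum cut capacity equals the max flow.
In the residual graph, reachable from Plant: {Plant, Sub3, Bus1}.
Min-cut edges: Sub3→Bus3 (6), Bus1→Sub4 (3), Bus1→Bus3 (5); capacity 6 + 3 + 5 = 14.

14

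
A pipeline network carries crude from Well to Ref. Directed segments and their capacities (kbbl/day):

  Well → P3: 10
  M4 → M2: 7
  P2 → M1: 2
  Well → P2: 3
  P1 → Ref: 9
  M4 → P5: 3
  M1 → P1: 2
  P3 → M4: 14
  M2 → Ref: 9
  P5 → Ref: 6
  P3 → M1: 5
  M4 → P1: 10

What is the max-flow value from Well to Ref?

Augment Well→P3→M1→P1→Ref: bottleneck 2, flow now 2.
Augment Well→P3→M4→M2→Ref: bottleneck 7, flow now 9.
Augment Well→P3→M4→P1→Ref: bottleneck 1, flow now 10.
Augment Well→P2→M1→P3→M4→P1→Ref: bottleneck 2, flow now 12. (uses reverse residual edge)
No augmenting path remains; maximum flow = 12.
In the residual graph, reachable from Well: {Well, P2}.
Min-cut edges: Well→P3 (10), P2→M1 (2); capacity 10 + 2 = 12.
This cut is saturated, so no flow can exceed 12.

12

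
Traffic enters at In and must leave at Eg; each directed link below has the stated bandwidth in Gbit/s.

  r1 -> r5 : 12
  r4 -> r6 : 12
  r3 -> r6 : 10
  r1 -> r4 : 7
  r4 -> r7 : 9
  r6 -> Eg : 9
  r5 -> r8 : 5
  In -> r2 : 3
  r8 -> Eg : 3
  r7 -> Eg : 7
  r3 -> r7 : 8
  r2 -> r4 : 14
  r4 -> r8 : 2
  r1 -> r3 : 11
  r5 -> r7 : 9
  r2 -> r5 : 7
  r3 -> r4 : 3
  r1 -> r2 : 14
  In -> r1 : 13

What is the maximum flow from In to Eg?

16

Augment In→r1→r3→r6→Eg: bottleneck 9, flow now 9.
Augment In→r1→r3→r7→Eg: bottleneck 2, flow now 11.
Augment In→r1→r4→r7→Eg: bottleneck 2, flow now 13.
Augment In→r2→r4→r7→Eg: bottleneck 3, flow now 16.
No augmenting path remains; maximum flow = 16.
In the residual graph, reachable from In: {In}.
Min-cut edges: In→r1 (13), In→r2 (3); capacity 13 + 3 = 16.
This cut is saturated, so no flow can exceed 16.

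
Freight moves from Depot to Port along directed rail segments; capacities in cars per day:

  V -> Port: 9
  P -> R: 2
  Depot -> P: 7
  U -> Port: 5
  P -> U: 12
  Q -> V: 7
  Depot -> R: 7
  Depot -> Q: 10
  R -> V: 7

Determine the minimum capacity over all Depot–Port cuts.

14

Augment Depot→P→U→Port: bottleneck 5, flow now 5.
Augment Depot→Q→V→Port: bottleneck 7, flow now 12.
Augment Depot→R→V→Port: bottleneck 2, flow now 14.
No augmenting path remains; maximum flow = 14.
By max-flow min-cut, the minimum cut capacity equals the max flow.
In the residual graph, reachable from Depot: {Depot, P, Q, R, U, V}.
Min-cut edges: U→Port (5), V→Port (9); capacity 5 + 9 = 14.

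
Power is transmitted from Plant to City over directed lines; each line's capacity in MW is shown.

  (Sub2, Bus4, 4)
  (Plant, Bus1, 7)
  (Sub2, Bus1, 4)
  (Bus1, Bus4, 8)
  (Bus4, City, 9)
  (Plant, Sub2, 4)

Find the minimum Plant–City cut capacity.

Augment Plant→Bus1→Bus4→City: bottleneck 7, flow now 7.
Augment Plant→Sub2→Bus4→City: bottleneck 2, flow now 9.
No augmenting path remains; maximum flow = 9.
By max-flow min-cut, the minimum cut capacity equals the max flow.
In the residual graph, reachable from Plant: {Plant, Bus1, Sub2, Bus4}.
Min-cut edges: Bus4→City (9); capacity 9 = 9.

9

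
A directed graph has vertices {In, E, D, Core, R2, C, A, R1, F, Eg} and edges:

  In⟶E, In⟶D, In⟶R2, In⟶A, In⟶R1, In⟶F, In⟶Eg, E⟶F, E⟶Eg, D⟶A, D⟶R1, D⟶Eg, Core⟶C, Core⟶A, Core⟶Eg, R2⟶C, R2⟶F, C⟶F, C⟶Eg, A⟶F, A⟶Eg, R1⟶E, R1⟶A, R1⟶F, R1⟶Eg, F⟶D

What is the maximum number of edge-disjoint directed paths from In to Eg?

Assign every edge capacity 1; by Menger, the answer equals the max flow.
Path In→Eg (+1); total 1.
Path In→E→Eg (+1); total 2.
Path In→D→Eg (+1); total 3.
Path In→A→Eg (+1); total 4.
Path In→R1→Eg (+1); total 5.
Path In→R2→C→Eg (+1); total 6.
No residual In→Eg path; max flow = 6.
Certifying cut of size 6: {A→Eg, D→Eg, E→Eg, In→Eg, In→R2, R1→Eg}.

6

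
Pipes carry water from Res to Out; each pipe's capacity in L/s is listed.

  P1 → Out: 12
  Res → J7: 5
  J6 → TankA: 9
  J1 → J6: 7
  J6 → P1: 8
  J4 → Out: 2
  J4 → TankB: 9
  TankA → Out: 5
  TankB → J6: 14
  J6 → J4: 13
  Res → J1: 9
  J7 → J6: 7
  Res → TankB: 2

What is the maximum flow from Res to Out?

14

Augment Res→TankB→J6→P1→Out: bottleneck 2, flow now 2.
Augment Res→J1→J6→P1→Out: bottleneck 6, flow now 8.
Augment Res→J1→J6→J4→Out: bottleneck 1, flow now 9.
Augment Res→J7→J6→J4→Out: bottleneck 1, flow now 10.
Augment Res→J7→J6→TankA→Out: bottleneck 4, flow now 14.
No augmenting path remains; maximum flow = 14.
In the residual graph, reachable from Res: {Res, J1}.
Min-cut edges: Res→TankB (2), Res→J7 (5), J1→J6 (7); capacity 2 + 5 + 7 = 14.
This cut is saturated, so no flow can exceed 14.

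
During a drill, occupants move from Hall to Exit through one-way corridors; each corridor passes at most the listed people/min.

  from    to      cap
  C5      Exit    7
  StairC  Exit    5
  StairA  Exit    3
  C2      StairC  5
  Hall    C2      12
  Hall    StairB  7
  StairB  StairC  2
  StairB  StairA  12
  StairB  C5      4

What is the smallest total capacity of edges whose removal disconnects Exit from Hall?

12

Augment Hall→C2→StairC→Exit: bottleneck 5, flow now 5.
Augment Hall→StairB→C5→Exit: bottleneck 4, flow now 9.
Augment Hall→StairB→StairA→Exit: bottleneck 3, flow now 12.
No augmenting path remains; maximum flow = 12.
By max-flow min-cut, the minimum cut capacity equals the max flow.
In the residual graph, reachable from Hall: {Hall, C2}.
Min-cut edges: Hall→StairB (7), C2→StairC (5); capacity 7 + 5 = 12.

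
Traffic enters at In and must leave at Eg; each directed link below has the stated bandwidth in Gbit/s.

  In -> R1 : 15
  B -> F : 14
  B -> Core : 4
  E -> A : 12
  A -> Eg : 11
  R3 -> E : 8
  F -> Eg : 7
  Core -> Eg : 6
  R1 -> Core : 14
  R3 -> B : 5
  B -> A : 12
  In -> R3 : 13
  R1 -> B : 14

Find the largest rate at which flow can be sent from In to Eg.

24

Augment In→R1→Core→Eg: bottleneck 6, flow now 6.
Augment In→R1→B→A→Eg: bottleneck 9, flow now 15.
Augment In→R3→E→A→Eg: bottleneck 2, flow now 17.
Augment In→R3→B→F→Eg: bottleneck 5, flow now 22.
Augment In→R3→E→A→B→F→Eg: bottleneck 2, flow now 24. (uses reverse residual edge)
No augmenting path remains; maximum flow = 24.
In the residual graph, reachable from In: {In, R1, R3, E, B, A, Core, F}.
Min-cut edges: A→Eg (11), Core→Eg (6), F→Eg (7); capacity 11 + 6 + 7 = 24.
This cut is saturated, so no flow can exceed 24.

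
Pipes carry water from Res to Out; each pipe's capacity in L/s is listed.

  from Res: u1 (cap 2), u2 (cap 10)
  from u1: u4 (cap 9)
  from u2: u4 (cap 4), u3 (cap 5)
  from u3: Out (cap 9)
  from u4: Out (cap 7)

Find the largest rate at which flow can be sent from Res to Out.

11

Augment Res→u1→u4→Out: bottleneck 2, flow now 2.
Augment Res→u2→u3→Out: bottleneck 5, flow now 7.
Augment Res→u2→u4→Out: bottleneck 4, flow now 11.
No augmenting path remains; maximum flow = 11.
In the residual graph, reachable from Res: {Res, u2}.
Min-cut edges: Res→u1 (2), u2→u3 (5), u2→u4 (4); capacity 2 + 5 + 4 = 11.
This cut is saturated, so no flow can exceed 11.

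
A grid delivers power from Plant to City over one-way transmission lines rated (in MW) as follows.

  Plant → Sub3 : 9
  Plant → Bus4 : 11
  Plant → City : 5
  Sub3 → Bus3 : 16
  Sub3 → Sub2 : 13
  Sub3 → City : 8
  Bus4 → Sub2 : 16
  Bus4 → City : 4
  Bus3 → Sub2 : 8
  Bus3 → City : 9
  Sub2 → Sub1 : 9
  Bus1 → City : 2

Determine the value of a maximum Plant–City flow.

18

Augment Plant→City: bottleneck 5, flow now 5.
Augment Plant→Sub3→City: bottleneck 8, flow now 13.
Augment Plant→Bus4→City: bottleneck 4, flow now 17.
Augment Plant→Sub3→Bus3→City: bottleneck 1, flow now 18.
No augmenting path remains; maximum flow = 18.
In the residual graph, reachable from Plant: {Plant, Bus4, Sub2, Sub1}.
Min-cut edges: Plant→Sub3 (9), Plant→City (5), Bus4→City (4); capacity 9 + 5 + 4 = 18.
This cut is saturated, so no flow can exceed 18.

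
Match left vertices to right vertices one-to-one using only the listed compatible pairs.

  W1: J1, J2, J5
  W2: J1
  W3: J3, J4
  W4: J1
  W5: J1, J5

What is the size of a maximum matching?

4

Unit-capacity flow: source→left, listed edges, right→sink; max matching = max flow.
Augmenting path W1→J1 (+1); matched 1.
Augmenting path W3→J3 (+1); matched 2.
Augmenting path W5→J5 (+1); matched 3.
Augmenting path W2→J1→W1→J2 (+1); matched 4.
No augmenting path remains; maximum matching = 4.
König certificate: {W1, W3, W5, J1} is a vertex cover of size 4 (every listed pair touches it), so no matching can be larger.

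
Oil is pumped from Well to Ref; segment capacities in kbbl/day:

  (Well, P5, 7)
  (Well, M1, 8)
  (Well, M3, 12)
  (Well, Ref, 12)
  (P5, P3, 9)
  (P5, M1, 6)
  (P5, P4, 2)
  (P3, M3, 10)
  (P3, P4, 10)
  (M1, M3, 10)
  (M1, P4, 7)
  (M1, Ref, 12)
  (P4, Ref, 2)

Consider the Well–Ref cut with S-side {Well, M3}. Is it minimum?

Given cut capacity: 7 + 8 + 12 = 27.
Augment Well→Ref: bottleneck 12, flow now 12.
Augment Well→M1→Ref: bottleneck 8, flow now 20.
Augment Well→P5→M1→Ref: bottleneck 4, flow now 24.
Augment Well→P5→P4→Ref: bottleneck 2, flow now 26.
No augmenting path remains; maximum flow = 26.
In the residual graph, reachable from Well: {Well, P5, P3, M1, M3, P4}.
Min-cut edges: Well→Ref (12), M1→Ref (12), P4→Ref (2); capacity 12 + 12 + 2 = 26.
Cut capacity 27 exceeds the max flow 26, so it is not minimum.

No — its capacity is 27, but the minimum cut has capacity 26.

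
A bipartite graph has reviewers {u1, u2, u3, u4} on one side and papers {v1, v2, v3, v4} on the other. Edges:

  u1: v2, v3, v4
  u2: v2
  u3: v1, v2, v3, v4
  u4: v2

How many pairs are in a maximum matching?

Unit-capacity flow: source→left, listed edges, right→sink; max matching = max flow.
Augmenting path u1→v2 (+1); matched 1.
Augmenting path u3→v1 (+1); matched 2.
Augmenting path u2→v2→u1→v3 (+1); matched 3.
No augmenting path remains; maximum matching = 3.
König certificate: {u1, u3, v2} is a vertex cover of size 3 (every listed pair touches it), so no matching can be larger.

3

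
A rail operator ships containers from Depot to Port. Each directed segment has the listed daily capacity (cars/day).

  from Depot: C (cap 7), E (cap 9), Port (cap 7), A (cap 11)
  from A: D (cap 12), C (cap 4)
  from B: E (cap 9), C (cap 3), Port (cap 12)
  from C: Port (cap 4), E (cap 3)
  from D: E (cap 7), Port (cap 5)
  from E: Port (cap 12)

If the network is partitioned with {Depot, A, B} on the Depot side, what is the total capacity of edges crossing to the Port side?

Edges leaving {Depot, A, B}: Depot→C (7), Depot→E (9), Depot→Port (7), A→C (4), A→D (12), B→C (3), B→E (9), B→Port (12).
Cut capacity = 7 + 9 + 7 + 4 + 12 + 3 + 9 + 12 = 63.

63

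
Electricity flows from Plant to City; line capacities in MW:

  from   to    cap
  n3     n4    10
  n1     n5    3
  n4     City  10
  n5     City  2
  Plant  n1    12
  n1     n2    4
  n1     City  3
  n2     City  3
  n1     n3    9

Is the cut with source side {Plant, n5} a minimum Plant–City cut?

Given cut capacity: 12 + 2 = 14.
Augment Plant→n1→City: bottleneck 3, flow now 3.
Augment Plant→n1→n2→City: bottleneck 3, flow now 6.
Augment Plant→n1→n5→City: bottleneck 2, flow now 8.
Augment Plant→n1→n3→n4→City: bottleneck 4, flow now 12.
No augmenting path remains; maximum flow = 12.
In the residual graph, reachable from Plant: {Plant}.
Min-cut edges: Plant→n1 (12); capacity 12 = 12.
Cut capacity 14 exceeds the max flow 12, so it is not minimum.

No — its capacity is 14, but the minimum cut has capacity 12.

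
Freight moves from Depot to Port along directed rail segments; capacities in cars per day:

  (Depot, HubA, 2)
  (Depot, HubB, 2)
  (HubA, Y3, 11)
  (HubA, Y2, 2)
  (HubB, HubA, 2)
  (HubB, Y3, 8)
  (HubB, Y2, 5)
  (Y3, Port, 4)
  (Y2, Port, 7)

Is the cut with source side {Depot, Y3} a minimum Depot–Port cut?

Given cut capacity: 2 + 2 + 4 = 8.
Augment Depot→HubA→Y3→Port: bottleneck 2, flow now 2.
Augment Depot→HubB→Y3→Port: bottleneck 2, flow now 4.
No augmenting path remains; maximum flow = 4.
In the residual graph, reachable from Depot: {Depot}.
Min-cut edges: Depot→HubA (2), Depot→HubB (2); capacity 2 + 2 = 4.
Cut capacity 8 exceeds the max flow 4, so it is not minimum.

No — its capacity is 8, but the minimum cut has capacity 4.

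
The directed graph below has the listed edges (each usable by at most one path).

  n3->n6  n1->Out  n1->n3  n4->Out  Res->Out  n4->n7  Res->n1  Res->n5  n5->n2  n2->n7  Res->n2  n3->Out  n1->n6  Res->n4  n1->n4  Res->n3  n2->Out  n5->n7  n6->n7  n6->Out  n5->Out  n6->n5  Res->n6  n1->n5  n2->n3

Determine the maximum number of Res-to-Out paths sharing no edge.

Assign every edge capacity 1; by Menger, the answer equals the max flow.
Path Res→Out (+1); total 1.
Path Res→n1→Out (+1); total 2.
Path Res→n2→Out (+1); total 3.
Path Res→n3→Out (+1); total 4.
Path Res→n4→Out (+1); total 5.
Path Res→n5→Out (+1); total 6.
Path Res→n6→Out (+1); total 7.
No residual Res→Out path; max flow = 7.
Certifying cut of size 7: {Res→Out, Res→n1, Res→n2, Res→n3, Res→n4, Res→n5, Res→n6}.

7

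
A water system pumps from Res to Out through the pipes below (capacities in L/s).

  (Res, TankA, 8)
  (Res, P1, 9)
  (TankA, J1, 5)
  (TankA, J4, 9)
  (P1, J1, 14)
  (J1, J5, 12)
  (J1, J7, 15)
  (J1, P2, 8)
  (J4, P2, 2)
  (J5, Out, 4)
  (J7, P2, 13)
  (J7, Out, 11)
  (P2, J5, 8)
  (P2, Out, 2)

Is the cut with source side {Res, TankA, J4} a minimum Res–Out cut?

Given cut capacity: 9 + 5 + 2 = 16.
Augment Res→TankA→J1→J5→Out: bottleneck 4, flow now 4.
Augment Res→TankA→J1→J7→Out: bottleneck 1, flow now 5.
Augment Res→TankA→J4→P2→Out: bottleneck 2, flow now 7.
Augment Res→P1→J1→J7→Out: bottleneck 9, flow now 16.
No augmenting path remains; maximum flow = 16.
Cut capacity 16 equals the max flow, so it is a minimum cut.

Yes — it is a minimum cut (capacity 16).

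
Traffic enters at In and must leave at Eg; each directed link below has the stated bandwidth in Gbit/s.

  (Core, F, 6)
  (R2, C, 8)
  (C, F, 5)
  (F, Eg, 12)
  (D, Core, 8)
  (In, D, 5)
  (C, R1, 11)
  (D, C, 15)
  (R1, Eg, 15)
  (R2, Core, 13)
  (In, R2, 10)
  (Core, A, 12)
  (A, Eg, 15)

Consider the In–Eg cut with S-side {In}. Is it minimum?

Yes — it is a minimum cut (capacity 15).

Given cut capacity: 5 + 10 = 15.
Augment In→D→Core→A→Eg: bottleneck 5, flow now 5.
Augment In→R2→Core→A→Eg: bottleneck 7, flow now 12.
Augment In→R2→Core→F→Eg: bottleneck 3, flow now 15.
No augmenting path remains; maximum flow = 15.
Cut capacity 15 equals the max flow, so it is a minimum cut.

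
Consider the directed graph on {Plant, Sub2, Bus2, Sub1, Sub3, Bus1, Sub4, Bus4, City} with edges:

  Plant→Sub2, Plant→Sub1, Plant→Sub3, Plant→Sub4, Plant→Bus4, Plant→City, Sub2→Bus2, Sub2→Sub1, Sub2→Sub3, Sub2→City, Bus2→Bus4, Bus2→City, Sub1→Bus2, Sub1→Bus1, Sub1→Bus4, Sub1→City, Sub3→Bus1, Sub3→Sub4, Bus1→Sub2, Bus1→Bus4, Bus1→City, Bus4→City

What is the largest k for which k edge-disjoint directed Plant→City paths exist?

5

Assign every edge capacity 1; by Menger, the answer equals the max flow.
Path Plant→City (+1); total 1.
Path Plant→Sub2→City (+1); total 2.
Path Plant→Sub1→City (+1); total 3.
Path Plant→Bus4→City (+1); total 4.
Path Plant→Sub3→Bus1→City (+1); total 5.
No residual Plant→City path; max flow = 5.
Certifying cut of size 5: {Plant→Bus4, Plant→City, Plant→Sub1, Plant→Sub2, Plant→Sub3}.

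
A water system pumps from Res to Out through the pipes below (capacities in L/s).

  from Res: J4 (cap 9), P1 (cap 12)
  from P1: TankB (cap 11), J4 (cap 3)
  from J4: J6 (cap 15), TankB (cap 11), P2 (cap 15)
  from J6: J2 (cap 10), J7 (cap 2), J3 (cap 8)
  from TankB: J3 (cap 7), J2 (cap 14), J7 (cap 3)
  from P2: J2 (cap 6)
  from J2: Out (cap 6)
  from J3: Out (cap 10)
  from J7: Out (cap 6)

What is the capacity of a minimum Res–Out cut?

Augment Res→P1→TankB→J2→Out: bottleneck 6, flow now 6.
Augment Res→P1→TankB→J3→Out: bottleneck 5, flow now 11.
Augment Res→J4→J6→J3→Out: bottleneck 5, flow now 16.
Augment Res→J4→J6→J7→Out: bottleneck 2, flow now 18.
Augment Res→J4→TankB→J7→Out: bottleneck 2, flow now 20.
Augment Res→P1→J4→TankB→J7→Out: bottleneck 1, flow now 21.
No augmenting path remains; maximum flow = 21.
By max-flow min-cut, the minimum cut capacity equals the max flow.
In the residual graph, reachable from Res: {Res}.
Min-cut edges: Res→P1 (12), Res→J4 (9); capacity 12 + 9 = 21.

21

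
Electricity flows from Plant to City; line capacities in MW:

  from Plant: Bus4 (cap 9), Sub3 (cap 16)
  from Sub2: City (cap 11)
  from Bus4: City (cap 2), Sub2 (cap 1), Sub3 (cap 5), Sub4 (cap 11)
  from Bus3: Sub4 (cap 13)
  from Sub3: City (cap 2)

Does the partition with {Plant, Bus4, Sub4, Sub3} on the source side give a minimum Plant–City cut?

Given cut capacity: 1 + 2 + 2 = 5.
Augment Plant→Bus4→City: bottleneck 2, flow now 2.
Augment Plant→Sub3→City: bottleneck 2, flow now 4.
Augment Plant→Bus4→Sub2→City: bottleneck 1, flow now 5.
No augmenting path remains; maximum flow = 5.
Cut capacity 5 equals the max flow, so it is a minimum cut.

Yes — it is a minimum cut (capacity 5).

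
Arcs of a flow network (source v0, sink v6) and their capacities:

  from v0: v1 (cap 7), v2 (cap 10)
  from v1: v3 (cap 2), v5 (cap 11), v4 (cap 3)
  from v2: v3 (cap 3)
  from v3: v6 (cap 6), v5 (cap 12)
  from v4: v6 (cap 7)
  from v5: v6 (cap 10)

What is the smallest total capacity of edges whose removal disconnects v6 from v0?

10

Augment v0→v1→v3→v6: bottleneck 2, flow now 2.
Augment v0→v1→v4→v6: bottleneck 3, flow now 5.
Augment v0→v1→v5→v6: bottleneck 2, flow now 7.
Augment v0→v2→v3→v6: bottleneck 3, flow now 10.
No augmenting path remains; maximum flow = 10.
By max-flow min-cut, the minimum cut capacity equals the max flow.
In the residual graph, reachable from v0: {v0, v2}.
Min-cut edges: v0→v1 (7), v2→v3 (3); capacity 7 + 3 = 10.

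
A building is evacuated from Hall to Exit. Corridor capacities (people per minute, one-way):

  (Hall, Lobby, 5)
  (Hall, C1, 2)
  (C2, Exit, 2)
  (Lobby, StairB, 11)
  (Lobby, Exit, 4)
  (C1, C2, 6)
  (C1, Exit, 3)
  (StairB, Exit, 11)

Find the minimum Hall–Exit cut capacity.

7

Augment Hall→Lobby→Exit: bottleneck 4, flow now 4.
Augment Hall→C1→Exit: bottleneck 2, flow now 6.
Augment Hall→Lobby→StairB→Exit: bottleneck 1, flow now 7.
No augmenting path remains; maximum flow = 7.
By max-flow min-cut, the minimum cut capacity equals the max flow.
In the residual graph, reachable from Hall: {Hall}.
Min-cut edges: Hall→Lobby (5), Hall→C1 (2); capacity 5 + 2 = 7.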